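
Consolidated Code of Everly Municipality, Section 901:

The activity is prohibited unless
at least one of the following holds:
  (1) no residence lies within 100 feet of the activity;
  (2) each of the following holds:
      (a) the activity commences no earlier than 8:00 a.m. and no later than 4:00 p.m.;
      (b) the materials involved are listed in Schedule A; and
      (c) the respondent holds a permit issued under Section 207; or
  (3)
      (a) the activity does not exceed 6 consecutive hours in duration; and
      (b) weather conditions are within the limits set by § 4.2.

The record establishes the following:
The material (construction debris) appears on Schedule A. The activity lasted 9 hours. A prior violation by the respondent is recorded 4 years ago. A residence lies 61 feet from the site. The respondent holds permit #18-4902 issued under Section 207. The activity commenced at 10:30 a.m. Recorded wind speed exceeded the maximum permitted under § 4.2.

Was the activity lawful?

Yes — lawful.

(1) no residence in 100 ft — fails.
(a) start within hours — met.
(b) Schedule A material — satisfied.
(c) holds permit — holds.
(2): T AND T AND T → true.
(a) ≤ 6 hrs duration — not met.
(b) weather ok — not met.
(3) = F AND F = false.
So Overall is satisfied (F OR T OR F).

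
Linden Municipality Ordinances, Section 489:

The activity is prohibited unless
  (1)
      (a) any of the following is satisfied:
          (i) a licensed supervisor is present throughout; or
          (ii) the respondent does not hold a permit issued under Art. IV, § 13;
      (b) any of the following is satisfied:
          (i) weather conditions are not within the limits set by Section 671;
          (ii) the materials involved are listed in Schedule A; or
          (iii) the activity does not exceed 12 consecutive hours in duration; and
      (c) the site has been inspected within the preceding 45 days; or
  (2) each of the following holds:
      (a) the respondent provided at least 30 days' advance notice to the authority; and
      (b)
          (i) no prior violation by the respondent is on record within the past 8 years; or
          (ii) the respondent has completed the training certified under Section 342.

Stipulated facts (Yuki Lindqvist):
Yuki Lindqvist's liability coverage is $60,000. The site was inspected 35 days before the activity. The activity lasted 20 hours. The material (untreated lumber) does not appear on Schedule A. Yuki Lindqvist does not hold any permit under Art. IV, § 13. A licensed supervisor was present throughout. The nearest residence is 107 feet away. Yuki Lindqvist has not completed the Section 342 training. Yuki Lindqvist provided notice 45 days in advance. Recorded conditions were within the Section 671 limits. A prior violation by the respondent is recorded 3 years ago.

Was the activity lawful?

No — unlawful.

(i) supervisor present — holds.
(ii) not (holds permit) — satisfied.
(a) = T OR T = true.
(i) not (weather ok) — not satisfied.
(ii) Schedule A material — fails.
(iii) ≤ 12 hrs duration — fails.
(b) = F OR F OR F = false.
(c) site inspected — satisfied.
(1) = T AND F AND T = false.
(a) ≥30 days' notice — satisfied.
(i) no prior violation — not met.
(ii) training certified — not met.
So (b) is not satisfied (F OR F).
(2): T AND F → false.
Overall: F OR F → false.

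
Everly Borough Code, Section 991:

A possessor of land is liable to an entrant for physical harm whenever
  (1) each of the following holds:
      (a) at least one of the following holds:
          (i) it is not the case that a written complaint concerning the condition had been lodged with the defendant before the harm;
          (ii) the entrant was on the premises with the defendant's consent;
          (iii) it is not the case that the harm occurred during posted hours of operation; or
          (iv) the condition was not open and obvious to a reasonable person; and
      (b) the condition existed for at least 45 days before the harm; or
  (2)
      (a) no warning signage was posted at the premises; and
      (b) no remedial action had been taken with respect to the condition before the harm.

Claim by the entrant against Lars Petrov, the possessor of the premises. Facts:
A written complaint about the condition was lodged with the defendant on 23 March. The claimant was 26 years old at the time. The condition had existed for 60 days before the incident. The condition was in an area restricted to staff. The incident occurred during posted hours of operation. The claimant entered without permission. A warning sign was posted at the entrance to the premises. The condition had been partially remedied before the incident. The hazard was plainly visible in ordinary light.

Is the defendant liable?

No — not liable.

(i) not (complaint lodged) — not satisfied.
(ii) consent to enter — not satisfied.
(iii) not (during posted hours) — not satisfied.
(iv) not open/obvious — not met.
So (a) is not satisfied (F OR F OR F OR F).
(b) condition ≥45 days old — met.
(1) = F AND T = false.
(a) no signage posted — not satisfied.
(b) no remedial action — fails.
(2): F AND F → false.
So Overall is not satisfied (F OR F).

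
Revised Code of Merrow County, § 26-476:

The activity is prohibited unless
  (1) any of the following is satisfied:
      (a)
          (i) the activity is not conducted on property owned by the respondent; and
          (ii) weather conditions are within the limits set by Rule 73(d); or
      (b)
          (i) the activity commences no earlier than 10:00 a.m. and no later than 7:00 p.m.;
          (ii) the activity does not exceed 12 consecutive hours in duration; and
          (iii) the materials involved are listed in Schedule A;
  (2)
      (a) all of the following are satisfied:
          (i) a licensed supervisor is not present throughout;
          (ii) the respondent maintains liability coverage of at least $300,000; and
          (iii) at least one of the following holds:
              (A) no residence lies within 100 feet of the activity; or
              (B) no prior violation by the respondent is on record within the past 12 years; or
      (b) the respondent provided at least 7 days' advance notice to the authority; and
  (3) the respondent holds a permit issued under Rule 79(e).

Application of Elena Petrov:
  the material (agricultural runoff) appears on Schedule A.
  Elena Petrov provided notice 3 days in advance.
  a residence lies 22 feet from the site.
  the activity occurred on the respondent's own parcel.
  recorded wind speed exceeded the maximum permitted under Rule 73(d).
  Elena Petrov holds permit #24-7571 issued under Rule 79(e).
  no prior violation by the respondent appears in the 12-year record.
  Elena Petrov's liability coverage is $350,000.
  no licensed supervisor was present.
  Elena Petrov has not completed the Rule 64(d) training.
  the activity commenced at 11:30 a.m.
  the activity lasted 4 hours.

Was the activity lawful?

(i) not (own property) — not met.
(ii) weather ok — fails.
(a): F AND F → false.
(i) start within hours — holds.
(ii) ≤ 12 hrs duration — met.
(iii) Schedule A material — satisfied.
(b): T AND T AND T → true.
(1): F OR T → true.
(i) not (supervisor present) — met.
(ii) coverage ≥ $300,000 — met.
(A) no residence in 100 ft — fails.
(B) no prior violation — holds.
(iii): F OR T → true.
(a): T AND T AND T → true.
(b) ≥7 days' notice — not met.
(2): T OR F → true.
(3) holds permit — met.
So Overall is satisfied (T AND T AND T).

Yes — lawful.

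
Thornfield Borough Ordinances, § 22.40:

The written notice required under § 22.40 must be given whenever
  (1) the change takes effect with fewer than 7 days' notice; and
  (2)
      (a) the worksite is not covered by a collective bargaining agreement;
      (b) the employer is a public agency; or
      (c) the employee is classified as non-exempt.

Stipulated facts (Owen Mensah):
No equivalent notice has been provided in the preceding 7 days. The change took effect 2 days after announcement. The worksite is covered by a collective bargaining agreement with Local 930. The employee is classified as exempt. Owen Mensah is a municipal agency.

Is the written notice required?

Yes — required.

(1) < 7 days' notice — satisfied.
(a) no CBA — not satisfied.
(b) public agency — holds.
(c) non-exempt — fails.
(2): F OR T OR F → true.
So Overall is satisfied (T AND T).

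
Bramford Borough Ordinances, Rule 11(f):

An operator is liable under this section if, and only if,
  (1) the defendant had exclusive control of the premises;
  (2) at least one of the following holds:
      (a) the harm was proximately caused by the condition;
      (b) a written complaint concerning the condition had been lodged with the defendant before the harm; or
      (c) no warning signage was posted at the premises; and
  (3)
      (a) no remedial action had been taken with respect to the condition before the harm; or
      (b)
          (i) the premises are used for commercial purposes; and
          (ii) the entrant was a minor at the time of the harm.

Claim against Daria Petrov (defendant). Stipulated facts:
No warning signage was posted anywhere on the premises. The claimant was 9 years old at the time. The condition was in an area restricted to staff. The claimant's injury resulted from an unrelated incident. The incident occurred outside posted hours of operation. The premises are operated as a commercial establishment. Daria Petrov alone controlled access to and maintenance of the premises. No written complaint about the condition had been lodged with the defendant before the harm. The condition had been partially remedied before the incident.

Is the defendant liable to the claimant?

(1) exclusive control — met.
(a) proximate cause — not satisfied.
(b) complaint lodged — fails.
(c) no signage posted — holds.
(2): F OR F OR T → true.
(a) no remedial action — not satisfied.
(i) commercial use — satisfied.
(ii) entrant a minor — satisfied.
(b) = T AND T = true.
So (3) is satisfied (F OR T).
Overall = T AND T AND T = true.

Yes — liable.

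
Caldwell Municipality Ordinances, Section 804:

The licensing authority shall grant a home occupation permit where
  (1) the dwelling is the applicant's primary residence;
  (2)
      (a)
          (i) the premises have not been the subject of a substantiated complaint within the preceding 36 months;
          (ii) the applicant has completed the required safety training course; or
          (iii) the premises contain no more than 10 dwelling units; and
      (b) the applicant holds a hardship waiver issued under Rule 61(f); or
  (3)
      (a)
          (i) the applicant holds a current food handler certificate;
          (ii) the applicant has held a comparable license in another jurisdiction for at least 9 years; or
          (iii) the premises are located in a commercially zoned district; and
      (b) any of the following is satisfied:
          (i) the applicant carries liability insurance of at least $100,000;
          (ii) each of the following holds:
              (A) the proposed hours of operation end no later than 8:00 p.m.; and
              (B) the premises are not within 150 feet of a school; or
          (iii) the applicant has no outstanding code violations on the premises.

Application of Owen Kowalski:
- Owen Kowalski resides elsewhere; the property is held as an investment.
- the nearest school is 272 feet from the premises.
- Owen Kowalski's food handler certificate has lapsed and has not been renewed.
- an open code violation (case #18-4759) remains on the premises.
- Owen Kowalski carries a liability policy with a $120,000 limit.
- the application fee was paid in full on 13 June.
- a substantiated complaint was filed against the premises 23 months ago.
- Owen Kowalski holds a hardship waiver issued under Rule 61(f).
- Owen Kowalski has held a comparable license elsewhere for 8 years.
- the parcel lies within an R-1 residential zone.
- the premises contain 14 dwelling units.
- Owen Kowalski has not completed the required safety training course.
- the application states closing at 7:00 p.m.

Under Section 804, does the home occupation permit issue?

(1) primary residence — not satisfied.
(i) no complaint in 36 mo. — not satisfied.
(ii) safety training — not satisfied.
(iii) ≤ 10 units — not satisfied.
(a) = F OR F OR F = false.
(b) hardship waiver — holds.
So (2) is not satisfied (F AND T).
(i) food handler cert. — fails.
(ii) prior license ≥ 9 yr — fails.
(iii) commercially zoned — not met.
So (a) is not satisfied (F OR F OR F).
(i) insurance ≥ $100,000 — met.
(A) closes by 8 p.m. — satisfied.
(B) ≥150 ft from school — met.
So (ii) is satisfied (T AND T).
(iii) no code violations — fails.
So (b) is satisfied (T OR T OR F).
(3): F AND T → false.
Overall: F OR F OR F → false.

No — denied.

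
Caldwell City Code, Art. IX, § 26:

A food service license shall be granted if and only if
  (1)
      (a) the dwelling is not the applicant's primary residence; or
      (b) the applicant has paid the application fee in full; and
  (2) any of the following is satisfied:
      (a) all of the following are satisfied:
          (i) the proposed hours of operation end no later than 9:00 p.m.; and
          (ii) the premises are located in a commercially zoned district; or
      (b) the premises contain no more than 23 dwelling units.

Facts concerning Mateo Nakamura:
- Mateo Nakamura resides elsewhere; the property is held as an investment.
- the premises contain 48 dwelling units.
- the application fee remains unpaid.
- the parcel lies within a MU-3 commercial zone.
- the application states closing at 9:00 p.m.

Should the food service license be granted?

(a) not (primary residence) — holds.
(b) fee paid — not satisfied.
So (1) is satisfied (T OR F).
(i) closes by 9 p.m. — holds.
(ii) commercially zoned — satisfied.
(a) = T AND T = true.
(b) ≤ 23 units — not met.
So (2) is satisfied (T OR F).
Overall: T AND T → true.

Yes — granted.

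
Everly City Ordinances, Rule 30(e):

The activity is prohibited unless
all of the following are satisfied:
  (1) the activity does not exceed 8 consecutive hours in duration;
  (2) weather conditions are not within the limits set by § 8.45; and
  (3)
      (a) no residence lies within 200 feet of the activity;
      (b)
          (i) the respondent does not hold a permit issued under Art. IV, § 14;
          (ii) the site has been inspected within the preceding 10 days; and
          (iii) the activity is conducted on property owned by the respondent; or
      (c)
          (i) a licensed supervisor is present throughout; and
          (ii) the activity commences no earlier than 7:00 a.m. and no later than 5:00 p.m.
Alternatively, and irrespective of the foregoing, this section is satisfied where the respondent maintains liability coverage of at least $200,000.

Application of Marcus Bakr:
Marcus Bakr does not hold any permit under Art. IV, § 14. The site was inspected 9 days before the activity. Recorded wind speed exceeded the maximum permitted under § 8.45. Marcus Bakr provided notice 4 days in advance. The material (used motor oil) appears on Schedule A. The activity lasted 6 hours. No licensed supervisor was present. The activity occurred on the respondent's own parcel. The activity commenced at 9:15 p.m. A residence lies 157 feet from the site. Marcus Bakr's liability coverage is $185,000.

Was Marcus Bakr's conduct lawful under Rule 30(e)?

(1) ≤ 8 hrs duration — holds.
(2) not (weather ok) — met.
(a) no residence in 200 ft — fails.
(i) not (holds permit) — met.
(ii) site inspected — satisfied.
(iii) own property — satisfied.
(b) = T AND T AND T = true.
(i) supervisor present — fails.
(ii) start within hours — not satisfied.
So (c) is not satisfied (F AND F).
(3) = F OR T OR F = true.
So Overall is satisfied (T AND T AND T).
Exception (coverage ≥ $200,000) — not satisfied.
Result: main true OR exception false → true.

Yes — lawful.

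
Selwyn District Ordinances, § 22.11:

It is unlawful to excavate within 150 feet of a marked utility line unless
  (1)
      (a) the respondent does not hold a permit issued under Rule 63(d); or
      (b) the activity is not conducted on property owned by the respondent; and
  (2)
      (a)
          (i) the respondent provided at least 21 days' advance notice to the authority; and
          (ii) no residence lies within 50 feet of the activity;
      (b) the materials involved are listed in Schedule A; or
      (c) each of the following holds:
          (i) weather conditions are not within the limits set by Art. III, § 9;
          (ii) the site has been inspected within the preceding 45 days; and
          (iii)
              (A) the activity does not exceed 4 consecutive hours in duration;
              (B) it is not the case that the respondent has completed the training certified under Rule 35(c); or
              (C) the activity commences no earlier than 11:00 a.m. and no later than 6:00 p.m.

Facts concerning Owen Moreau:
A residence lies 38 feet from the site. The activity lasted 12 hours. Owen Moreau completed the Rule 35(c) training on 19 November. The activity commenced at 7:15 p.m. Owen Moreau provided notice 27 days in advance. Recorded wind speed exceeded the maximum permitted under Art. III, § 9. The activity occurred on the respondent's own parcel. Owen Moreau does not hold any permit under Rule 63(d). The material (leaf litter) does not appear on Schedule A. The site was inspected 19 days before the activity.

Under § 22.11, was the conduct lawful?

No — unlawful.

(a) not (holds permit) — met.
(b) not (own property) — not met.
So (1) is satisfied (T OR F).
(i) ≥21 days' notice — holds.
(ii) no residence in 50 ft — fails.
So (a) is not satisfied (T AND F).
(b) Schedule A material — not satisfied.
(i) not (weather ok) — satisfied.
(ii) site inspected — holds.
(A) ≤ 4 hrs duration — not satisfied.
(B) not (training certified) — fails.
(C) start within hours — fails.
(iii): F OR F OR F → false.
(c) = T AND T AND F = false.
(2) = F OR F OR F = false.
Overall: T AND F → false.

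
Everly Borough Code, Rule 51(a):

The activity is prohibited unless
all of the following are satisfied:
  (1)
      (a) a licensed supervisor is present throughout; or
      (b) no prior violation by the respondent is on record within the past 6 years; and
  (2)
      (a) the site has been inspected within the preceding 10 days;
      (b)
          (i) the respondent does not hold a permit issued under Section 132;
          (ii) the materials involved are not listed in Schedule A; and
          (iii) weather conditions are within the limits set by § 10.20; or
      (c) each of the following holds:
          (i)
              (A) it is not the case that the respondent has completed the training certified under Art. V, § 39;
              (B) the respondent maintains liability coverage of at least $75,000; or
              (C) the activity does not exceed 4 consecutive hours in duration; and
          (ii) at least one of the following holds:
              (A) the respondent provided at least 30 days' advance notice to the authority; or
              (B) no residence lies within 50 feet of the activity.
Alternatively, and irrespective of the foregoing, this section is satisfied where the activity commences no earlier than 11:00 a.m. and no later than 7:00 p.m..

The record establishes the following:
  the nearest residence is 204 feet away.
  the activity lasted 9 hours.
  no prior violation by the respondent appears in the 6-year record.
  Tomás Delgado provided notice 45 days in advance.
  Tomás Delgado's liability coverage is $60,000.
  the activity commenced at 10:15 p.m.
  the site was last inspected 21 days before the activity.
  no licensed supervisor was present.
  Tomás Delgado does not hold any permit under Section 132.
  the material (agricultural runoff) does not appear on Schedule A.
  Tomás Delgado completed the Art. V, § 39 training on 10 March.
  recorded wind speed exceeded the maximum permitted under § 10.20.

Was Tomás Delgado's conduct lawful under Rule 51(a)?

No — unlawful.

(a) supervisor present — not satisfied.
(b) no prior violation — holds.
So (1) is satisfied (F OR T).
(a) site inspected — not satisfied.
(i) not (holds permit) — satisfied.
(ii) not (Schedule A material) — satisfied.
(iii) weather ok — not met.
(b) = T AND T AND F = false.
(A) not (training certified) — fails.
(B) coverage ≥ $75,000 — not met.
(C) ≤ 4 hrs duration — not met.
(i) = F OR F OR F = false.
(A) ≥30 days' notice — holds.
(B) no residence in 50 ft — satisfied.
(ii): T OR T → true.
So (c) is not satisfied (F AND T).
(2) = F OR F OR F = false.
So Overall is not satisfied (T AND F).
Exception (start within hours) — not satisfied.
Result: main false OR exception false → false.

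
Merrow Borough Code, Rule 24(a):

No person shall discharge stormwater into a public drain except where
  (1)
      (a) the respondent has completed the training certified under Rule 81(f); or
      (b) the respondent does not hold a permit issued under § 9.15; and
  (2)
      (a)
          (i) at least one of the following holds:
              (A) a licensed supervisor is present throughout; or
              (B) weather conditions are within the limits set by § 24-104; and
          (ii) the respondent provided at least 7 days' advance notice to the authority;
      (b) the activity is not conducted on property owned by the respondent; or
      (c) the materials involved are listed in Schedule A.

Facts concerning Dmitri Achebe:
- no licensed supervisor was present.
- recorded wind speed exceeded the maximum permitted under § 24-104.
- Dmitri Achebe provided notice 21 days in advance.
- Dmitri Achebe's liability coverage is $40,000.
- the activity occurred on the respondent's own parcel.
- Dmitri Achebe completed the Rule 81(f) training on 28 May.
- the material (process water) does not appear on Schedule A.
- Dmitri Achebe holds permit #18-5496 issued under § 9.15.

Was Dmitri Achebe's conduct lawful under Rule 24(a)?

(a) training certified — satisfied.
(b) not (holds permit) — not satisfied.
(1): T OR F → true.
(A) supervisor present — not met.
(B) weather ok — not satisfied.
(i) = F OR F = false.
(ii) ≥7 days' notice — satisfied.
So (a) is not satisfied (F AND T).
(b) not (own property) — not satisfied.
(c) Schedule A material — not met.
(2): F OR F OR F → false.
Overall = T AND F = false.

No — unlawful.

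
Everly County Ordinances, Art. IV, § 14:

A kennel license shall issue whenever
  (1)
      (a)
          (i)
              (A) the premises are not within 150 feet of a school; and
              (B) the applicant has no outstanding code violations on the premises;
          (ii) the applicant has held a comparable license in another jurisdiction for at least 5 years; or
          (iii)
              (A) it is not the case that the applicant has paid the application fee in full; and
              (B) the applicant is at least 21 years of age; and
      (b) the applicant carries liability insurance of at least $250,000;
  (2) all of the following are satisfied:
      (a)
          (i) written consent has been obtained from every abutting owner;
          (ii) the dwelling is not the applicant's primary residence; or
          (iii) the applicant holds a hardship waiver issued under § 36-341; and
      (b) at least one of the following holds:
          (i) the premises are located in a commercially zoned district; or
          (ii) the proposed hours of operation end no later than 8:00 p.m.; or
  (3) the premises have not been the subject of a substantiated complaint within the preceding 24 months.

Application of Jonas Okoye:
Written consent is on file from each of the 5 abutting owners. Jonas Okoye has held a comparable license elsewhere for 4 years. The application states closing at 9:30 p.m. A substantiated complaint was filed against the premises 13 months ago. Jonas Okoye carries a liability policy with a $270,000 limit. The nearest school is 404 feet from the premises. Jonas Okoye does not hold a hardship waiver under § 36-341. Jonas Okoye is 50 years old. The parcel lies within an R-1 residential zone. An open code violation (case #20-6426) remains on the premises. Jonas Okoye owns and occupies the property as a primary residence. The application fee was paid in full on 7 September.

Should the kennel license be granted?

(A) ≥150 ft from school — satisfied.
(B) no code violations — not met.
So (i) is not satisfied (T AND F).
(ii) prior license ≥ 5 yr — fails.
(A) not (fee paid) — fails.
(B) age ≥ 21 — satisfied.
(iii): F AND T → false.
(a): F OR F OR F → false.
(b) insurance ≥ $250,000 — met.
(1) = F AND T = false.
(i) all abutters consent — satisfied.
(ii) not (primary residence) — not satisfied.
(iii) hardship waiver — not met.
(a) = T OR F OR F = true.
(i) commercially zoned — not met.
(ii) closes by 8 p.m. — not satisfied.
So (b) is not satisfied (F OR F).
So (2) is not satisfied (T AND F).
(3) no complaint in 24 mo. — not met.
Overall: F OR F OR F → false.

No — denied.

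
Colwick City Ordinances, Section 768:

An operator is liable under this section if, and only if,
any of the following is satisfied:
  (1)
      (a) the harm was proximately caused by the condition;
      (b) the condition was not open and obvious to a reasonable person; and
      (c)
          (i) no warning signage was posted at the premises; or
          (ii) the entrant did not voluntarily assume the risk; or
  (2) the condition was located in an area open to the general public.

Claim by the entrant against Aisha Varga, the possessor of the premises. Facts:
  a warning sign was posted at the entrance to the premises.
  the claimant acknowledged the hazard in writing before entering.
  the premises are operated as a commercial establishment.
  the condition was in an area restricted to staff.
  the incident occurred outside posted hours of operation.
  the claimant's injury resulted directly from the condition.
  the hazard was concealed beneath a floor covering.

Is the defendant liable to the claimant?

No — not liable.

(a) proximate cause — met.
(b) not open/obvious — satisfied.
(i) no signage posted — fails.
(ii) no assumed risk — not met.
(c) = F OR F = false.
(1) = T AND T AND F = false.
(2) public area — not met.
Overall: F OR F → false.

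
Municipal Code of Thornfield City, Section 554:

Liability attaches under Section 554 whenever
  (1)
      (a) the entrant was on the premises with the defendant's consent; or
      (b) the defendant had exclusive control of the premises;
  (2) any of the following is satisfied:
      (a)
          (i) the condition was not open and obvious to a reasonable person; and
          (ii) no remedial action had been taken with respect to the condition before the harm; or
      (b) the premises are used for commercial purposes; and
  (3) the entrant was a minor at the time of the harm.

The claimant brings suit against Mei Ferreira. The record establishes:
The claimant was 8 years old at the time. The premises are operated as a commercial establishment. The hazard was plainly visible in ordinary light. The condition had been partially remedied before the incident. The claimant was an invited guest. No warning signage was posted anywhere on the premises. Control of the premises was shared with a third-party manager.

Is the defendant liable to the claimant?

Yes — liable.

(a) consent to enter — met.
(b) exclusive control — not met.
(1) = T OR F = true.
(i) not open/obvious — fails.
(ii) no remedial action — not met.
So (a) is not satisfied (F AND F).
(b) commercial use — satisfied.
(2) = F OR T = true.
(3) entrant a minor — met.
Overall: T AND T AND T → true.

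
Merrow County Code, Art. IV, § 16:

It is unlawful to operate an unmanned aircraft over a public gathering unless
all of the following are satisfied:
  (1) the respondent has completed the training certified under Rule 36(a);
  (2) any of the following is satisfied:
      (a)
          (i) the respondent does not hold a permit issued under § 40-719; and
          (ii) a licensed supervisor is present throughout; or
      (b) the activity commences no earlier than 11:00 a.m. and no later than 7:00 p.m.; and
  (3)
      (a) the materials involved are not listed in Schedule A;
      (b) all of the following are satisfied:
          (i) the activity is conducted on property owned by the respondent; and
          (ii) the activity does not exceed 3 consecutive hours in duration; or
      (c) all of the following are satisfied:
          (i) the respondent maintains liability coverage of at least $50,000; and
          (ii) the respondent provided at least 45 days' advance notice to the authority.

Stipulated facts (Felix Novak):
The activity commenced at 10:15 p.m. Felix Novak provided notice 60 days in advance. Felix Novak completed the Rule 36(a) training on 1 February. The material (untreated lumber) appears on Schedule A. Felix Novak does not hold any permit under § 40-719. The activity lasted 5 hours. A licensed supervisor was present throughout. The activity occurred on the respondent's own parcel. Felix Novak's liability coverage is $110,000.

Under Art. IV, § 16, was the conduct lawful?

Yes — lawful.

(1) training certified — holds.
(i) not (holds permit) — satisfied.
(ii) supervisor present — holds.
So (a) is satisfied (T AND T).
(b) start within hours — not satisfied.
(2): T OR F → true.
(a) not (Schedule A material) — not met.
(i) own property — satisfied.
(ii) ≤ 3 hrs duration — fails.
(b): T AND F → false.
(i) coverage ≥ $50,000 — met.
(ii) ≥45 days' notice — holds.
(c): T AND T → true.
So (3) is satisfied (F OR F OR T).
Overall = T AND T AND T = true.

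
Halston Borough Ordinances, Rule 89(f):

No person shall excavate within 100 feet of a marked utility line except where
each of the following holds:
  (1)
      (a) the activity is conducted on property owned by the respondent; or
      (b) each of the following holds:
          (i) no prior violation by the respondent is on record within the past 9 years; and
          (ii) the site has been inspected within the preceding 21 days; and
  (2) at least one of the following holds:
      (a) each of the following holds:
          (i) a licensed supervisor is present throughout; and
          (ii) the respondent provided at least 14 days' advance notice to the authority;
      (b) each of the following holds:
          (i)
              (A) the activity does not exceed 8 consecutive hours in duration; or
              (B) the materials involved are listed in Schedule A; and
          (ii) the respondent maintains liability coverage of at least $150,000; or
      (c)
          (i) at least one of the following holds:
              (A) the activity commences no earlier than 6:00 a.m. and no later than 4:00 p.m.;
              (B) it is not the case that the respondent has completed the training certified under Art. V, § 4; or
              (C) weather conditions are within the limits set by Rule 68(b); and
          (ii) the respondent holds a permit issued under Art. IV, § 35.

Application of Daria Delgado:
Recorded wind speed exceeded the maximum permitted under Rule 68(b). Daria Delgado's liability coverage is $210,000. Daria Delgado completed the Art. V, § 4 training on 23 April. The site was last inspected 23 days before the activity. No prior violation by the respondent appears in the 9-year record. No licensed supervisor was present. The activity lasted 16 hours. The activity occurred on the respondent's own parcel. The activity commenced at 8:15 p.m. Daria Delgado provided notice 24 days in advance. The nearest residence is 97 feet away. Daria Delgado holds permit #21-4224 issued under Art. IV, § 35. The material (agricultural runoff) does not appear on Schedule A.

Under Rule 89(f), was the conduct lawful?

No — unlawful.

(a) own property — met.
(i) no prior violation — met.
(ii) site inspected — not satisfied.
So (b) is not satisfied (T AND F).
So (1) is satisfied (T OR F).
(i) supervisor present — fails.
(ii) ≥14 days' notice — satisfied.
So (a) is not satisfied (F AND T).
(A) ≤ 8 hrs duration — not met.
(B) Schedule A material — fails.
(i): F OR F → false.
(ii) coverage ≥ $150,000 — satisfied.
(b) = F AND T = false.
(A) start within hours — fails.
(B) not (training certified) — fails.
(C) weather ok — fails.
(i): F OR F OR F → false.
(ii) holds permit — satisfied.
(c) = F AND T = false.
So (2) is not satisfied (F OR F OR F).
So Overall is not satisfied (T AND F).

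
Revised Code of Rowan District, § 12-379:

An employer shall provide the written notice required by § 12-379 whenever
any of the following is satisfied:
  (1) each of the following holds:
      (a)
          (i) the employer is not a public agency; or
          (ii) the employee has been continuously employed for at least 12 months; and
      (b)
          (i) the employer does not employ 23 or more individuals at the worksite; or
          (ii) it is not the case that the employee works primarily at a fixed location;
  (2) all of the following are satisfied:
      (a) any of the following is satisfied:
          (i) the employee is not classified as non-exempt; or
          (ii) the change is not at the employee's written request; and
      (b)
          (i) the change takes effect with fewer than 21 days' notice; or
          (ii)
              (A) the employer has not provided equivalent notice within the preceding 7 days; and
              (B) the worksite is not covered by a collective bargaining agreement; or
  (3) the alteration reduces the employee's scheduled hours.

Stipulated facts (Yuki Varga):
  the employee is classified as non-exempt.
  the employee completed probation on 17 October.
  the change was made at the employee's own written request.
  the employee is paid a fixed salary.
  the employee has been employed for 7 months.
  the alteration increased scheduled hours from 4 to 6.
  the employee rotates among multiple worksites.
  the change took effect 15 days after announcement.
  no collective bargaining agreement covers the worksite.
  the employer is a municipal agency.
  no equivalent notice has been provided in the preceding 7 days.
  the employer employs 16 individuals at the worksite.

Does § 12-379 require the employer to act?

No — not required.

(i) not (public agency) — not satisfied.
(ii) tenure ≥ 12 mo. — not satisfied.
(a): F OR F → false.
(i) not (≥ 23 at site) — satisfied.
(ii) not (fixed location) — met.
(b): T OR T → true.
So (1) is not satisfied (F AND T).
(i) not (non-exempt) — not met.
(ii) not employee-requested — not met.
So (a) is not satisfied (F OR F).
(i) < 21 days' notice — holds.
(A) no recent notice — holds.
(B) no CBA — holds.
(ii) = T AND T = true.
(b): T OR T → true.
So (2) is not satisfied (F AND T).
(3) hours reduced — not satisfied.
Overall: F OR F OR F → false.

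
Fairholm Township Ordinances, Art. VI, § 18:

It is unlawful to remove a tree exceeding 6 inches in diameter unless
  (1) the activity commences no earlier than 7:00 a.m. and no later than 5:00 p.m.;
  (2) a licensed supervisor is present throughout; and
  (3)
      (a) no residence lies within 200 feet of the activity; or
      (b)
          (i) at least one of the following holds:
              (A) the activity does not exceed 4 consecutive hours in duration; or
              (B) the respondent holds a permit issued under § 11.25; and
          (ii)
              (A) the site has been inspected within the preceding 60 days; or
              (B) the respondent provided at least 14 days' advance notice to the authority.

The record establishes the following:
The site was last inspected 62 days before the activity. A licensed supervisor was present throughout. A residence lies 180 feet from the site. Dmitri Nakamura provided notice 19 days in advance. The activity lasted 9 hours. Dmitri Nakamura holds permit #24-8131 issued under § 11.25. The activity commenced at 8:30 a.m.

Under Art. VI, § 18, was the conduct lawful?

(1) start within hours — met.
(2) supervisor present — satisfied.
(a) no residence in 200 ft — not met.
(A) ≤ 4 hrs duration — not met.
(B) holds permit — holds.
(i) = F OR T = true.
(A) site inspected — fails.
(B) ≥14 days' notice — met.
(ii): F OR T → true.
So (b) is satisfied (T AND T).
(3) = F OR T = true.
Overall = T AND T AND T = true.

Yes — lawful.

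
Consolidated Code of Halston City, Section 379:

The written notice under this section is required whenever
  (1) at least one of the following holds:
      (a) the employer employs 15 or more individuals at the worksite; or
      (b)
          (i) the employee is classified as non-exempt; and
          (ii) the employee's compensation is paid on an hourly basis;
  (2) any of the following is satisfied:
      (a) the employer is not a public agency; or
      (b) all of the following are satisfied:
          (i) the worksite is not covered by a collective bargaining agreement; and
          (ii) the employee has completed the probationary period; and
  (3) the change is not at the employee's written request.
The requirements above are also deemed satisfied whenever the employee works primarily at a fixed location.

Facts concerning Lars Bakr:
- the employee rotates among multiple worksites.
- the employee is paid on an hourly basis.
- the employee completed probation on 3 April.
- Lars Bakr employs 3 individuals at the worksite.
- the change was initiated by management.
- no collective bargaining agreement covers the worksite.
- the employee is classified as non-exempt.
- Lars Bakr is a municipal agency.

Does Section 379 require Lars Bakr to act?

(a) ≥ 15 at site — not satisfied.
(i) non-exempt — holds.
(ii) hourly-paid — met.
So (b) is satisfied (T AND T).
So (1) is satisfied (F OR T).
(a) not (public agency) — not satisfied.
(i) no CBA — met.
(ii) past probation — satisfied.
(b) = T AND T = true.
(2): F OR T → true.
(3) not employee-requested — satisfied.
Overall: T AND T AND T → true.
Exception (fixed location) — not satisfied.
Result: main true OR exception false → true.

Yes — required.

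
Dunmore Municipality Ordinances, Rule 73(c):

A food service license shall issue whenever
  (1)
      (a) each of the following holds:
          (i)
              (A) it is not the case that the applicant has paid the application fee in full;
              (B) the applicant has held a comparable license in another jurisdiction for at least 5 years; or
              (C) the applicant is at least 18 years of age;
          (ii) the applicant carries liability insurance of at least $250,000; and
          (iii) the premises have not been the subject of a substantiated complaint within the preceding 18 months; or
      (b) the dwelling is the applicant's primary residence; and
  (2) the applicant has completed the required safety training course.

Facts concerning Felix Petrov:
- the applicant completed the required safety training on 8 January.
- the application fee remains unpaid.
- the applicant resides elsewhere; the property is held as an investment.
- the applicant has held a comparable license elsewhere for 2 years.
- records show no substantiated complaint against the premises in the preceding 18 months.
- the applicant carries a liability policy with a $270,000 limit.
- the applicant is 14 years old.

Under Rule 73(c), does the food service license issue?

Yes — granted.

(A) not (fee paid) — holds.
(B) prior license ≥ 5 yr — fails.
(C) age ≥ 18 — not met.
So (i) is satisfied (T OR F OR F).
(ii) insurance ≥ $250,000 — met.
(iii) no complaint in 18 mo. — satisfied.
(a): T AND T AND T → true.
(b) primary residence — fails.
(1) = T OR F = true.
(2) safety training — met.
Overall: T AND T → true.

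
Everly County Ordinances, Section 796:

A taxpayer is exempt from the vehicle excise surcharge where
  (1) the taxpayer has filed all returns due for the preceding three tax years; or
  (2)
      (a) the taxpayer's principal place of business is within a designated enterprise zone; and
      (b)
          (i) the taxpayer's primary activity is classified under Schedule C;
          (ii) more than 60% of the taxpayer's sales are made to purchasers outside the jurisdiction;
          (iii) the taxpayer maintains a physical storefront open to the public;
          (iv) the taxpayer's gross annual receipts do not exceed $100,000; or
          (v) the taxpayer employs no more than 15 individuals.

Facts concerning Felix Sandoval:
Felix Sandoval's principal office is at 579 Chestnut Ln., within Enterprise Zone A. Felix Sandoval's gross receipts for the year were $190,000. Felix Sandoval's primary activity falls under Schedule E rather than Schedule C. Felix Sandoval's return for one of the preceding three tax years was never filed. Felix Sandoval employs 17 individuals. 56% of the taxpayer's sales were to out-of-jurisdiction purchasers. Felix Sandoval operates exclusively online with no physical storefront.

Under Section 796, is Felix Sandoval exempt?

(1) returns current — not met.
(a) in enterprise zone — met.
(i) Schedule C activity — fails.
(ii) >60% out-of-jur. sales — not satisfied.
(iii) has storefront — not satisfied.
(iv) receipts ≤ $100,000 — not met.
(v) ≤ 15 employees — fails.
(b) = F OR F OR F OR F OR F = false.
(2): T AND F → false.
Overall: F OR F → false.

No — not exempt.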